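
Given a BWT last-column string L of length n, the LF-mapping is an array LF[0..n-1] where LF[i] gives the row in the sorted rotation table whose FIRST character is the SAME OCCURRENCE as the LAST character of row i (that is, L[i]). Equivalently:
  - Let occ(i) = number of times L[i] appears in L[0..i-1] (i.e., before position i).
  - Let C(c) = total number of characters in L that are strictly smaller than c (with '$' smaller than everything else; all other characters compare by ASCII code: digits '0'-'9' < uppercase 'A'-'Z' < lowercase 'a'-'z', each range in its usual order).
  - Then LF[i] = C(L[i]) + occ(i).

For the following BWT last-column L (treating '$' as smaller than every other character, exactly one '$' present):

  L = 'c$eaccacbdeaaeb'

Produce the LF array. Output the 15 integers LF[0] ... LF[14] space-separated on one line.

Char counts: '$':1, 'a':4, 'b':2, 'c':4, 'd':1, 'e':3
C (first-col start): C('$')=0, C('a')=1, C('b')=5, C('c')=7, C('d')=11, C('e')=12
L[0]='c': occ=0, LF[0]=C('c')+0=7+0=7
L[1]='$': occ=0, LF[1]=C('$')+0=0+0=0
L[2]='e': occ=0, LF[2]=C('e')+0=12+0=12
L[3]='a': occ=0, LF[3]=C('a')+0=1+0=1
L[4]='c': occ=1, LF[4]=C('c')+1=7+1=8
L[5]='c': occ=2, LF[5]=C('c')+2=7+2=9
L[6]='a': occ=1, LF[6]=C('a')+1=1+1=2
L[7]='c': occ=3, LF[7]=C('c')+3=7+3=10
L[8]='b': occ=0, LF[8]=C('b')+0=5+0=5
L[9]='d': occ=0, LF[9]=C('d')+0=11+0=11
L[10]='e': occ=1, LF[10]=C('e')+1=12+1=13
L[11]='a': occ=2, LF[11]=C('a')+2=1+2=3
L[12]='a': occ=3, LF[12]=C('a')+3=1+3=4
L[13]='e': occ=2, LF[13]=C('e')+2=12+2=14
L[14]='b': occ=1, LF[14]=C('b')+1=5+1=6

Answer: 7 0 12 1 8 9 2 10 5 11 13 3 4 14 6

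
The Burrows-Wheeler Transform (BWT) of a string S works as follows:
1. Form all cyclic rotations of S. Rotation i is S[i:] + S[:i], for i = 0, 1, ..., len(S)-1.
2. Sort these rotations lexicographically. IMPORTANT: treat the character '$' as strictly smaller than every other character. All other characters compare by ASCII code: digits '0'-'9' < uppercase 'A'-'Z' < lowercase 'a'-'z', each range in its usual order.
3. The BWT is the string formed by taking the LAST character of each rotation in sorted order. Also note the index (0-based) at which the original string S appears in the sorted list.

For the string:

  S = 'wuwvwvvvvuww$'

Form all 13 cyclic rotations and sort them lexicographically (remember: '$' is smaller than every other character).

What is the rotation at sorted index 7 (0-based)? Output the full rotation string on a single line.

All 13 rotations (rotation i = S[i:]+S[:i]):
  rot[0] = wuwvwvvvvuww$
  rot[1] = uwvwvvvvuww$w
  rot[2] = wvwvvvvuww$wu
  rot[3] = vwvvvvuww$wuw
  rot[4] = wvvvvuww$wuwv
  rot[5] = vvvvuww$wuwvw
  rot[6] = vvvuww$wuwvwv
  rot[7] = vvuww$wuwvwvv
  rot[8] = vuww$wuwvwvvv
  rot[9] = uww$wuwvwvvvv
  rot[10] = ww$wuwvwvvvvu
  rot[11] = w$wuwvwvvvvuw
  rot[12] = $wuwvwvvvvuww
Sorted (with $ < everything):
  sorted[0] = $wuwvwvvvvuww
  sorted[1] = uwvwvvvvuww$w
  sorted[2] = uww$wuwvwvvvv
  sorted[3] = vuww$wuwvwvvv
  sorted[4] = vvuww$wuwvwvv
  sorted[5] = vvvuww$wuwvwv
  sorted[6] = vvvvuww$wuwvw
  sorted[7] = vwvvvvuww$wuw
  sorted[8] = w$wuwvwvvvvuw
  sorted[9] = wuwvwvvvvuww$
  sorted[10] = wvvvvuww$wuwv
  sorted[11] = wvwvvvvuww$wu
  sorted[12] = ww$wuwvwvvvvu
sorted[7] = vwvvvvuww$wuw

Answer: vwvvvvuww$wuw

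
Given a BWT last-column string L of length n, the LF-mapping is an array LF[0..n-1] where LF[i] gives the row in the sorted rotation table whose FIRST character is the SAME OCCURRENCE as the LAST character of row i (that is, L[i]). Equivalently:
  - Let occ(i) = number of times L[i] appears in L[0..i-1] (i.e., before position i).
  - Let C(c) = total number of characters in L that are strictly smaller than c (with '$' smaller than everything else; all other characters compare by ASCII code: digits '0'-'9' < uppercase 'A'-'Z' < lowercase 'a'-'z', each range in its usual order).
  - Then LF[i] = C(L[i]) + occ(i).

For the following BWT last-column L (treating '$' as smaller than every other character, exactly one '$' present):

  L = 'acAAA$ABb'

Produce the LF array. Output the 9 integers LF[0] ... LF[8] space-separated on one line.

Char counts: '$':1, 'A':4, 'B':1, 'a':1, 'b':1, 'c':1
C (first-col start): C('$')=0, C('A')=1, C('B')=5, C('a')=6, C('b')=7, C('c')=8
L[0]='a': occ=0, LF[0]=C('a')+0=6+0=6
L[1]='c': occ=0, LF[1]=C('c')+0=8+0=8
L[2]='A': occ=0, LF[2]=C('A')+0=1+0=1
L[3]='A': occ=1, LF[3]=C('A')+1=1+1=2
L[4]='A': occ=2, LF[4]=C('A')+2=1+2=3
L[5]='$': occ=0, LF[5]=C('$')+0=0+0=0
L[6]='A': occ=3, LF[6]=C('A')+3=1+3=4
L[7]='B': occ=0, LF[7]=C('B')+0=5+0=5
L[8]='b': occ=0, LF[8]=C('b')+0=7+0=7

Answer: 6 8 1 2 3 0 4 5 7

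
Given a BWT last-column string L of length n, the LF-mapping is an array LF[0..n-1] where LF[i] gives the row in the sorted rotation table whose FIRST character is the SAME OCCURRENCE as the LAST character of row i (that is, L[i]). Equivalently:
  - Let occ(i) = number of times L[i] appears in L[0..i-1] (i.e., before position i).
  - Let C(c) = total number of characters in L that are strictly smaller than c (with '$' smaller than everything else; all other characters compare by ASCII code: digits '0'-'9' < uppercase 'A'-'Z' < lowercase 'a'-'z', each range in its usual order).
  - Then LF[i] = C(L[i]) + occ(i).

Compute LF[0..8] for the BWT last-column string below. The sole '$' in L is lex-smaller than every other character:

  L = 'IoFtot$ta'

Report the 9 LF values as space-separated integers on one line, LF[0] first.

Answer: 2 4 1 6 5 7 0 8 3

Derivation:
Char counts: '$':1, 'F':1, 'I':1, 'a':1, 'o':2, 't':3
C (first-col start): C('$')=0, C('F')=1, C('I')=2, C('a')=3, C('o')=4, C('t')=6
L[0]='I': occ=0, LF[0]=C('I')+0=2+0=2
L[1]='o': occ=0, LF[1]=C('o')+0=4+0=4
L[2]='F': occ=0, LF[2]=C('F')+0=1+0=1
L[3]='t': occ=0, LF[3]=C('t')+0=6+0=6
L[4]='o': occ=1, LF[4]=C('o')+1=4+1=5
L[5]='t': occ=1, LF[5]=C('t')+1=6+1=7
L[6]='$': occ=0, LF[6]=C('$')+0=0+0=0
L[7]='t': occ=2, LF[7]=C('t')+2=6+2=8
L[8]='a': occ=0, LF[8]=C('a')+0=3+0=3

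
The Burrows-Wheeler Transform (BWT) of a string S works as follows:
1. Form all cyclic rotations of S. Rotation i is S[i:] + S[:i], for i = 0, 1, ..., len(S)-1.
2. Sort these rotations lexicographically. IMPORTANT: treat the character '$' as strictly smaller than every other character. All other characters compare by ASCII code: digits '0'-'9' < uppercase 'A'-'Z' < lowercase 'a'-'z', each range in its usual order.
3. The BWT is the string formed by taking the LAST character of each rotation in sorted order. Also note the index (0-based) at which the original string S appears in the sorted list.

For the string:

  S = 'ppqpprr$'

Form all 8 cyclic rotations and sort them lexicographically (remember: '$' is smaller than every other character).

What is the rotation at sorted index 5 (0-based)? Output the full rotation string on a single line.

Answer: qpprr$pp

Derivation:
All 8 rotations (rotation i = S[i:]+S[:i]):
  rot[0] = ppqpprr$
  rot[1] = pqpprr$p
  rot[2] = qpprr$pp
  rot[3] = pprr$ppq
  rot[4] = prr$ppqp
  rot[5] = rr$ppqpp
  rot[6] = r$ppqppr
  rot[7] = $ppqpprr
Sorted (with $ < everything):
  sorted[0] = $ppqpprr
  sorted[1] = ppqpprr$
  sorted[2] = pprr$ppq
  sorted[3] = pqpprr$p
  sorted[4] = prr$ppqp
  sorted[5] = qpprr$pp
  sorted[6] = r$ppqppr
  sorted[7] = rr$ppqpp
sorted[5] = qpprr$pp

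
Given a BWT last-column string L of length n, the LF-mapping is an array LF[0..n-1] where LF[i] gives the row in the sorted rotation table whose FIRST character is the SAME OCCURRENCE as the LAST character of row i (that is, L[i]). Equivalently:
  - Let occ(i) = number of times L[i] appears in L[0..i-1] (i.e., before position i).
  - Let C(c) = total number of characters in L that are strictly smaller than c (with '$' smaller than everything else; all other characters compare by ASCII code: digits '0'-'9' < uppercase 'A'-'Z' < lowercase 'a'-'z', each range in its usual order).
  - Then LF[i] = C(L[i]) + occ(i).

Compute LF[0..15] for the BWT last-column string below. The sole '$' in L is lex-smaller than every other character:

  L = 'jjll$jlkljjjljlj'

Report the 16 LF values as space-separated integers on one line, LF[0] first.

Char counts: '$':1, 'j':8, 'k':1, 'l':6
C (first-col start): C('$')=0, C('j')=1, C('k')=9, C('l')=10
L[0]='j': occ=0, LF[0]=C('j')+0=1+0=1
L[1]='j': occ=1, LF[1]=C('j')+1=1+1=2
L[2]='l': occ=0, LF[2]=C('l')+0=10+0=10
L[3]='l': occ=1, LF[3]=C('l')+1=10+1=11
L[4]='$': occ=0, LF[4]=C('$')+0=0+0=0
L[5]='j': occ=2, LF[5]=C('j')+2=1+2=3
L[6]='l': occ=2, LF[6]=C('l')+2=10+2=12
L[7]='k': occ=0, LF[7]=C('k')+0=9+0=9
L[8]='l': occ=3, LF[8]=C('l')+3=10+3=13
L[9]='j': occ=3, LF[9]=C('j')+3=1+3=4
L[10]='j': occ=4, LF[10]=C('j')+4=1+4=5
L[11]='j': occ=5, LF[11]=C('j')+5=1+5=6
L[12]='l': occ=4, LF[12]=C('l')+4=10+4=14
L[13]='j': occ=6, LF[13]=C('j')+6=1+6=7
L[14]='l': occ=5, LF[14]=C('l')+5=10+5=15
L[15]='j': occ=7, LF[15]=C('j')+7=1+7=8

Answer: 1 2 10 11 0 3 12 9 13 4 5 6 14 7 15 8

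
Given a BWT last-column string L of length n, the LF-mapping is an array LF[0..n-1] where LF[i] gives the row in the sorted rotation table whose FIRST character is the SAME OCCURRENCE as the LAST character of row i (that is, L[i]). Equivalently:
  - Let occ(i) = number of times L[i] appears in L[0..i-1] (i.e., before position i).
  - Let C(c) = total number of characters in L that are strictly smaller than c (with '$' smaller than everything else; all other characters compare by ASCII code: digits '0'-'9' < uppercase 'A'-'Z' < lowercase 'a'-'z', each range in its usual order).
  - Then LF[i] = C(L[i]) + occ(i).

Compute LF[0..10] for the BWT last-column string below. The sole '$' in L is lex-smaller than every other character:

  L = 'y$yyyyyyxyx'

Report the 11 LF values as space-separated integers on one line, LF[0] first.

Char counts: '$':1, 'x':2, 'y':8
C (first-col start): C('$')=0, C('x')=1, C('y')=3
L[0]='y': occ=0, LF[0]=C('y')+0=3+0=3
L[1]='$': occ=0, LF[1]=C('$')+0=0+0=0
L[2]='y': occ=1, LF[2]=C('y')+1=3+1=4
L[3]='y': occ=2, LF[3]=C('y')+2=3+2=5
L[4]='y': occ=3, LF[4]=C('y')+3=3+3=6
L[5]='y': occ=4, LF[5]=C('y')+4=3+4=7
L[6]='y': occ=5, LF[6]=C('y')+5=3+5=8
L[7]='y': occ=6, LF[7]=C('y')+6=3+6=9
L[8]='x': occ=0, LF[8]=C('x')+0=1+0=1
L[9]='y': occ=7, LF[9]=C('y')+7=3+7=10
L[10]='x': occ=1, LF[10]=C('x')+1=1+1=2

Answer: 3 0 4 5 6 7 8 9 1 10 2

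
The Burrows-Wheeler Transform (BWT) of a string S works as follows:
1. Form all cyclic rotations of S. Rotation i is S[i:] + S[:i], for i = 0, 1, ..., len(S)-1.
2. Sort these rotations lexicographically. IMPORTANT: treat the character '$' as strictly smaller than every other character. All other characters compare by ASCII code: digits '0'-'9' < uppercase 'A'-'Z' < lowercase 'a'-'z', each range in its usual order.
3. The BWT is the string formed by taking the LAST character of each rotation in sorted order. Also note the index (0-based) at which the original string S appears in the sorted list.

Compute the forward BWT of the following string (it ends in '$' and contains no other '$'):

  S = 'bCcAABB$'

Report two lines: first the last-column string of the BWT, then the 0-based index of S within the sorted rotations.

All 8 rotations (rotation i = S[i:]+S[:i]):
  rot[0] = bCcAABB$
  rot[1] = CcAABB$b
  rot[2] = cAABB$bC
  rot[3] = AABB$bCc
  rot[4] = ABB$bCcA
  rot[5] = BB$bCcAA
  rot[6] = B$bCcAAB
  rot[7] = $bCcAABB
Sorted (with $ < everything):
  sorted[0] = $bCcAABB  (last char: 'B')
  sorted[1] = AABB$bCc  (last char: 'c')
  sorted[2] = ABB$bCcA  (last char: 'A')
  sorted[3] = B$bCcAAB  (last char: 'B')
  sorted[4] = BB$bCcAA  (last char: 'A')
  sorted[5] = CcAABB$b  (last char: 'b')
  sorted[6] = bCcAABB$  (last char: '$')
  sorted[7] = cAABB$bC  (last char: 'C')
Last column: BcABAb$C
Original string S is at sorted index 6

Answer: BcABAb$C
6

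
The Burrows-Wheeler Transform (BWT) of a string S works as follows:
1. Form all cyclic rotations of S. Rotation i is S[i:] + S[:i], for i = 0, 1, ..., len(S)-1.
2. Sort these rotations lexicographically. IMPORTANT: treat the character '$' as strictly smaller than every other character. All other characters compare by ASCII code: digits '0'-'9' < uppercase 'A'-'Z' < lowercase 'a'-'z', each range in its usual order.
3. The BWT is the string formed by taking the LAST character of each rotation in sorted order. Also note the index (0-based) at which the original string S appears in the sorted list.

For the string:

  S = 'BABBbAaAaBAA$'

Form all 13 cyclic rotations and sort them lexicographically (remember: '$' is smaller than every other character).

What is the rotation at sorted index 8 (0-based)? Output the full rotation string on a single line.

Answer: BBbAaAaBAA$BA

Derivation:
All 13 rotations (rotation i = S[i:]+S[:i]):
  rot[0] = BABBbAaAaBAA$
  rot[1] = ABBbAaAaBAA$B
  rot[2] = BBbAaAaBAA$BA
  rot[3] = BbAaAaBAA$BAB
  rot[4] = bAaAaBAA$BABB
  rot[5] = AaAaBAA$BABBb
  rot[6] = aAaBAA$BABBbA
  rot[7] = AaBAA$BABBbAa
  rot[8] = aBAA$BABBbAaA
  rot[9] = BAA$BABBbAaAa
  rot[10] = AA$BABBbAaAaB
  rot[11] = A$BABBbAaAaBA
  rot[12] = $BABBbAaAaBAA
Sorted (with $ < everything):
  sorted[0] = $BABBbAaAaBAA
  sorted[1] = A$BABBbAaAaBA
  sorted[2] = AA$BABBbAaAaB
  sorted[3] = ABBbAaAaBAA$B
  sorted[4] = AaAaBAA$BABBb
  sorted[5] = AaBAA$BABBbAa
  sorted[6] = BAA$BABBbAaAa
  sorted[7] = BABBbAaAaBAA$
  sorted[8] = BBbAaAaBAA$BA
  sorted[9] = BbAaAaBAA$BAB
  sorted[10] = aAaBAA$BABBbA
  sorted[11] = aBAA$BABBbAaA
  sorted[12] = bAaAaBAA$BABB
sorted[8] = BBbAaAaBAA$BA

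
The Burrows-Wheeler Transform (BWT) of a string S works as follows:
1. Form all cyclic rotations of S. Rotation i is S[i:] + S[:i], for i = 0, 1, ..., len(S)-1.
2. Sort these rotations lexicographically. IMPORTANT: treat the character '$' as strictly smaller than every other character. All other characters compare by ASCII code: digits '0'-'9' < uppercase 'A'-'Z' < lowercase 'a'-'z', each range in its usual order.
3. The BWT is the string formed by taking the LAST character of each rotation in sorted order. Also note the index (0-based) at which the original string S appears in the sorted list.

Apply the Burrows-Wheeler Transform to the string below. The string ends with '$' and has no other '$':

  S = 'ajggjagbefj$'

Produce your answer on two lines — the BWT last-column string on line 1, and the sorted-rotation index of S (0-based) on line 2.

All 12 rotations (rotation i = S[i:]+S[:i]):
  rot[0] = ajggjagbefj$
  rot[1] = jggjagbefj$a
  rot[2] = ggjagbefj$aj
  rot[3] = gjagbefj$ajg
  rot[4] = jagbefj$ajgg
  rot[5] = agbefj$ajggj
  rot[6] = gbefj$ajggja
  rot[7] = befj$ajggjag
  rot[8] = efj$ajggjagb
  rot[9] = fj$ajggjagbe
  rot[10] = j$ajggjagbef
  rot[11] = $ajggjagbefj
Sorted (with $ < everything):
  sorted[0] = $ajggjagbefj  (last char: 'j')
  sorted[1] = agbefj$ajggj  (last char: 'j')
  sorted[2] = ajggjagbefj$  (last char: '$')
  sorted[3] = befj$ajggjag  (last char: 'g')
  sorted[4] = efj$ajggjagb  (last char: 'b')
  sorted[5] = fj$ajggjagbe  (last char: 'e')
  sorted[6] = gbefj$ajggja  (last char: 'a')
  sorted[7] = ggjagbefj$aj  (last char: 'j')
  sorted[8] = gjagbefj$ajg  (last char: 'g')
  sorted[9] = j$ajggjagbef  (last char: 'f')
  sorted[10] = jagbefj$ajgg  (last char: 'g')
  sorted[11] = jggjagbefj$a  (last char: 'a')
Last column: jj$gbeajgfga
Original string S is at sorted index 2

Answer: jj$gbeajgfga
2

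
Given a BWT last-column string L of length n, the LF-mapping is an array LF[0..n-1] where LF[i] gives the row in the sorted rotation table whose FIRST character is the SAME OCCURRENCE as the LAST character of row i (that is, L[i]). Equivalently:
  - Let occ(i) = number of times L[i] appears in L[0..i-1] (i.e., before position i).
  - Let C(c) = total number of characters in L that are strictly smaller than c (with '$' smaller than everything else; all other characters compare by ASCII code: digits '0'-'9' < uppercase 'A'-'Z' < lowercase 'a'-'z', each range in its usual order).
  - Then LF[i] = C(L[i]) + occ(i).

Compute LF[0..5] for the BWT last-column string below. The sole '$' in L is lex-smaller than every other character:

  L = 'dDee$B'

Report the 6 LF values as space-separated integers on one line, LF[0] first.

Char counts: '$':1, 'B':1, 'D':1, 'd':1, 'e':2
C (first-col start): C('$')=0, C('B')=1, C('D')=2, C('d')=3, C('e')=4
L[0]='d': occ=0, LF[0]=C('d')+0=3+0=3
L[1]='D': occ=0, LF[1]=C('D')+0=2+0=2
L[2]='e': occ=0, LF[2]=C('e')+0=4+0=4
L[3]='e': occ=1, LF[3]=C('e')+1=4+1=5
L[4]='$': occ=0, LF[4]=C('$')+0=0+0=0
L[5]='B': occ=0, LF[5]=C('B')+0=1+0=1

Answer: 3 2 4 5 0 1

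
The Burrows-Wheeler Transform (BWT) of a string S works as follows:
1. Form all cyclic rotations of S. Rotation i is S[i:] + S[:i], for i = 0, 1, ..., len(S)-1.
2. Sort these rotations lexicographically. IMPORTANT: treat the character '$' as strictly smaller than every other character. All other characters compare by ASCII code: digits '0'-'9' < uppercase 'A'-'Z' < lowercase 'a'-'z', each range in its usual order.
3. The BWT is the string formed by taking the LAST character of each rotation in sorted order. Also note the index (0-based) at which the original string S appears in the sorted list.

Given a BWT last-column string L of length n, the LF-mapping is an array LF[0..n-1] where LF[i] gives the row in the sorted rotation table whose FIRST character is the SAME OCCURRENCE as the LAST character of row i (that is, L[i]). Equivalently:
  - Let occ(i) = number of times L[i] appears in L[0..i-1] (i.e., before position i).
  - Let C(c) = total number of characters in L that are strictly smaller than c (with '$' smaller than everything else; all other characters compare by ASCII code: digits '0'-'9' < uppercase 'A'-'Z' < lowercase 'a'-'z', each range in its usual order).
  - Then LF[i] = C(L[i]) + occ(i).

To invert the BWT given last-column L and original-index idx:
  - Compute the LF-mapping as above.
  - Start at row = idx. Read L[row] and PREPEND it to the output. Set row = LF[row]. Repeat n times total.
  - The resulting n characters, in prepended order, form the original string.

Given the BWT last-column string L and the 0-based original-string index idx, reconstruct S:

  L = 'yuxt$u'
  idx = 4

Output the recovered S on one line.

Answer: xutuy$

Derivation:
LF mapping: 5 2 4 1 0 3
Walk LF starting at row 4, prepending L[row]:
  step 1: row=4, L[4]='$', prepend. Next row=LF[4]=0
  step 2: row=0, L[0]='y', prepend. Next row=LF[0]=5
  step 3: row=5, L[5]='u', prepend. Next row=LF[5]=3
  step 4: row=3, L[3]='t', prepend. Next row=LF[3]=1
  step 5: row=1, L[1]='u', prepend. Next row=LF[1]=2
  step 6: row=2, L[2]='x', prepend. Next row=LF[2]=4
Reversed output: xutuy$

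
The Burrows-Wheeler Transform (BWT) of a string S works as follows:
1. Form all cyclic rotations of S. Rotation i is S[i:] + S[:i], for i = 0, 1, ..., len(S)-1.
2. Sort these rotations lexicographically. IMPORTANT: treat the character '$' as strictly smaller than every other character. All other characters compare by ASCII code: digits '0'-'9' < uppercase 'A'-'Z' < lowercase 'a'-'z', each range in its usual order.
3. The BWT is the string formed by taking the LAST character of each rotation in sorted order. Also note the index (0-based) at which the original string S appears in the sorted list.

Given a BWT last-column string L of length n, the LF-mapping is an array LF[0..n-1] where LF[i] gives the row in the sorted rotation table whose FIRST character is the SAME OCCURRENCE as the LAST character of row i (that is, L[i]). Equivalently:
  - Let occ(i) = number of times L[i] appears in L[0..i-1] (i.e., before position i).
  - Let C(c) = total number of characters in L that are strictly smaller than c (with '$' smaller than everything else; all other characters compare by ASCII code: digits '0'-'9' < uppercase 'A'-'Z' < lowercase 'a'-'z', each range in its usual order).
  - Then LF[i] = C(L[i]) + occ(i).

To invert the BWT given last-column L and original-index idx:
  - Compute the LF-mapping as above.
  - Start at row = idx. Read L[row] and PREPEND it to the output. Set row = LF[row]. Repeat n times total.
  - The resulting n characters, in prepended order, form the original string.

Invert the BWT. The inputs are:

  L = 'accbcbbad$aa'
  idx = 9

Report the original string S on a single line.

LF mapping: 1 8 9 5 10 6 7 2 11 0 3 4
Walk LF starting at row 9, prepending L[row]:
  step 1: row=9, L[9]='$', prepend. Next row=LF[9]=0
  step 2: row=0, L[0]='a', prepend. Next row=LF[0]=1
  step 3: row=1, L[1]='c', prepend. Next row=LF[1]=8
  step 4: row=8, L[8]='d', prepend. Next row=LF[8]=11
  step 5: row=11, L[11]='a', prepend. Next row=LF[11]=4
  step 6: row=4, L[4]='c', prepend. Next row=LF[4]=10
  step 7: row=10, L[10]='a', prepend. Next row=LF[10]=3
  step 8: row=3, L[3]='b', prepend. Next row=LF[3]=5
  step 9: row=5, L[5]='b', prepend. Next row=LF[5]=6
  step 10: row=6, L[6]='b', prepend. Next row=LF[6]=7
  step 11: row=7, L[7]='a', prepend. Next row=LF[7]=2
  step 12: row=2, L[2]='c', prepend. Next row=LF[2]=9
Reversed output: cabbbacadca$

Answer: cabbbacadca$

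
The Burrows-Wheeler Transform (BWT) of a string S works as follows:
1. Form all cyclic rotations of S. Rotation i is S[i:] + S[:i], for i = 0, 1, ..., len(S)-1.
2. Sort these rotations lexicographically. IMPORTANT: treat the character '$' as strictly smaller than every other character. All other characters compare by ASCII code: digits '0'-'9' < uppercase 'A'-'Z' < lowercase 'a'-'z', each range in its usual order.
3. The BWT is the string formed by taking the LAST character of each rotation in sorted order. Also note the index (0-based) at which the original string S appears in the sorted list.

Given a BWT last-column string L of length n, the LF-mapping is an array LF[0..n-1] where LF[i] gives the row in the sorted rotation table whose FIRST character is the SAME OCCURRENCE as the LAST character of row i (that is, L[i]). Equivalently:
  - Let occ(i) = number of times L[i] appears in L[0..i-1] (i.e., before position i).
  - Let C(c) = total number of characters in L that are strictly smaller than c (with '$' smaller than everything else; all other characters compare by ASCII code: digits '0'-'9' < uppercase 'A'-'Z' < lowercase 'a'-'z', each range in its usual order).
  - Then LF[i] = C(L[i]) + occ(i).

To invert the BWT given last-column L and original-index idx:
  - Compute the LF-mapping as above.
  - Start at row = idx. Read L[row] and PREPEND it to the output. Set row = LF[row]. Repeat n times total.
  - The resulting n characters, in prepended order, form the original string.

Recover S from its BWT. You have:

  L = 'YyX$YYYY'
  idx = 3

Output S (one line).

Answer: YYYYyXY$

Derivation:
LF mapping: 2 7 1 0 3 4 5 6
Walk LF starting at row 3, prepending L[row]:
  step 1: row=3, L[3]='$', prepend. Next row=LF[3]=0
  step 2: row=0, L[0]='Y', prepend. Next row=LF[0]=2
  step 3: row=2, L[2]='X', prepend. Next row=LF[2]=1
  step 4: row=1, L[1]='y', prepend. Next row=LF[1]=7
  step 5: row=7, L[7]='Y', prepend. Next row=LF[7]=6
  step 6: row=6, L[6]='Y', prepend. Next row=LF[6]=5
  step 7: row=5, L[5]='Y', prepend. Next row=LF[5]=4
  step 8: row=4, L[4]='Y', prepend. Next row=LF[4]=3
Reversed output: YYYYyXY$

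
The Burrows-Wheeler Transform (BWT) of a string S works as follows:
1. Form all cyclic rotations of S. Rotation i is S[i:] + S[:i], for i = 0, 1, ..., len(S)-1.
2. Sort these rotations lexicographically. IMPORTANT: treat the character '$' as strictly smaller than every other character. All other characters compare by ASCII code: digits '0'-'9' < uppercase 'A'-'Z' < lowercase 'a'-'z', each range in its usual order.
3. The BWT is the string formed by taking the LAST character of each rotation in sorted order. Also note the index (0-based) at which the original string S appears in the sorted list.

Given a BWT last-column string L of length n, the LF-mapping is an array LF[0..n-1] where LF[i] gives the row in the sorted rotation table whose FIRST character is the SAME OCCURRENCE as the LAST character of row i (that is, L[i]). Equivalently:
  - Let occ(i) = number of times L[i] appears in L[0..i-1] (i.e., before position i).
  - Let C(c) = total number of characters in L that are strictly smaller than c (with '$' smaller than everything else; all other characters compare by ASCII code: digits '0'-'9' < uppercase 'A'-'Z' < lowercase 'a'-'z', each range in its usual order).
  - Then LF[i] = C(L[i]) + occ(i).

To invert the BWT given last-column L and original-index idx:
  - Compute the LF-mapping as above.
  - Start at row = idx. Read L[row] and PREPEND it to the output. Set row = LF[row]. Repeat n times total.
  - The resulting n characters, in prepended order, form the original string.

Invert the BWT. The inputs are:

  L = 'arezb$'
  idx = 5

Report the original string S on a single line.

LF mapping: 1 4 3 5 2 0
Walk LF starting at row 5, prepending L[row]:
  step 1: row=5, L[5]='$', prepend. Next row=LF[5]=0
  step 2: row=0, L[0]='a', prepend. Next row=LF[0]=1
  step 3: row=1, L[1]='r', prepend. Next row=LF[1]=4
  step 4: row=4, L[4]='b', prepend. Next row=LF[4]=2
  step 5: row=2, L[2]='e', prepend. Next row=LF[2]=3
  step 6: row=3, L[3]='z', prepend. Next row=LF[3]=5
Reversed output: zebra$

Answer: zebra$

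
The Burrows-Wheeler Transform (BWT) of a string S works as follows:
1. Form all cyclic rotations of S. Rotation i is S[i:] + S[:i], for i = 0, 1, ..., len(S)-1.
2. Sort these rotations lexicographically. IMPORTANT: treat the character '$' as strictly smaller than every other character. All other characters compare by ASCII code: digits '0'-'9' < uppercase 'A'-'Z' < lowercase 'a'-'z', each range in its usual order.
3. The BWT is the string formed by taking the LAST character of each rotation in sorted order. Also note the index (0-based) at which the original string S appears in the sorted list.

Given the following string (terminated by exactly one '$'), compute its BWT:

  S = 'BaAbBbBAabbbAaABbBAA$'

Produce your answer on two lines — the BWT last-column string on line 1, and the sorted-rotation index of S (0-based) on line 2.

All 21 rotations (rotation i = S[i:]+S[:i]):
  rot[0] = BaAbBbBAabbbAaABbBAA$
  rot[1] = aAbBbBAabbbAaABbBAA$B
  rot[2] = AbBbBAabbbAaABbBAA$Ba
  rot[3] = bBbBAabbbAaABbBAA$BaA
  rot[4] = BbBAabbbAaABbBAA$BaAb
  rot[5] = bBAabbbAaABbBAA$BaAbB
  rot[6] = BAabbbAaABbBAA$BaAbBb
  rot[7] = AabbbAaABbBAA$BaAbBbB
  rot[8] = abbbAaABbBAA$BaAbBbBA
  rot[9] = bbbAaABbBAA$BaAbBbBAa
  rot[10] = bbAaABbBAA$BaAbBbBAab
  rot[11] = bAaABbBAA$BaAbBbBAabb
  rot[12] = AaABbBAA$BaAbBbBAabbb
  rot[13] = aABbBAA$BaAbBbBAabbbA
  rot[14] = ABbBAA$BaAbBbBAabbbAa
  rot[15] = BbBAA$BaAbBbBAabbbAaA
  rot[16] = bBAA$BaAbBbBAabbbAaAB
  rot[17] = BAA$BaAbBbBAabbbAaABb
  rot[18] = AA$BaAbBbBAabbbAaABbB
  rot[19] = A$BaAbBbBAabbbAaABbBA
  rot[20] = $BaAbBbBAabbbAaABbBAA
Sorted (with $ < everything):
  sorted[0] = $BaAbBbBAabbbAaABbBAA  (last char: 'A')
  sorted[1] = A$BaAbBbBAabbbAaABbBA  (last char: 'A')
  sorted[2] = AA$BaAbBbBAabbbAaABbB  (last char: 'B')
  sorted[3] = ABbBAA$BaAbBbBAabbbAa  (last char: 'a')
  sorted[4] = AaABbBAA$BaAbBbBAabbb  (last char: 'b')
  sorted[5] = AabbbAaABbBAA$BaAbBbB  (last char: 'B')
  sorted[6] = AbBbBAabbbAaABbBAA$Ba  (last char: 'a')
  sorted[7] = BAA$BaAbBbBAabbbAaABb  (last char: 'b')
  sorted[8] = BAabbbAaABbBAA$BaAbBb  (last char: 'b')
  sorted[9] = BaAbBbBAabbbAaABbBAA$  (last char: '$')
  sorted[10] = BbBAA$BaAbBbBAabbbAaA  (last char: 'A')
  sorted[11] = BbBAabbbAaABbBAA$BaAb  (last char: 'b')
  sorted[12] = aABbBAA$BaAbBbBAabbbA  (last char: 'A')
  sorted[13] = aAbBbBAabbbAaABbBAA$B  (last char: 'B')
  sorted[14] = abbbAaABbBAA$BaAbBbBA  (last char: 'A')
  sorted[15] = bAaABbBAA$BaAbBbBAabb  (last char: 'b')
  sorted[16] = bBAA$BaAbBbBAabbbAaAB  (last char: 'B')
  sorted[17] = bBAabbbAaABbBAA$BaAbB  (last char: 'B')
  sorted[18] = bBbBAabbbAaABbBAA$BaA  (last char: 'A')
  sorted[19] = bbAaABbBAA$BaAbBbBAab  (last char: 'b')
  sorted[20] = bbbAaABbBAA$BaAbBbBAa  (last char: 'a')
Last column: AABabBabb$AbABAbBBAba
Original string S is at sorted index 9

Answer: AABabBabb$AbABAbBBAba
9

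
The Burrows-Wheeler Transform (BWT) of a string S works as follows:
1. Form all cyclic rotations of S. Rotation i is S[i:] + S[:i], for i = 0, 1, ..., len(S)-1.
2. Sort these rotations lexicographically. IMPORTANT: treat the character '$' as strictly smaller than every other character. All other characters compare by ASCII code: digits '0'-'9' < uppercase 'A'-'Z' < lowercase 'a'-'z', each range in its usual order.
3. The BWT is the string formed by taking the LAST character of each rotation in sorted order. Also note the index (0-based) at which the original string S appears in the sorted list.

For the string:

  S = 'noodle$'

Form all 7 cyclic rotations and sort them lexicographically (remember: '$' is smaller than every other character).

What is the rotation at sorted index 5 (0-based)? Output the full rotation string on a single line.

All 7 rotations (rotation i = S[i:]+S[:i]):
  rot[0] = noodle$
  rot[1] = oodle$n
  rot[2] = odle$no
  rot[3] = dle$noo
  rot[4] = le$nood
  rot[5] = e$noodl
  rot[6] = $noodle
Sorted (with $ < everything):
  sorted[0] = $noodle
  sorted[1] = dle$noo
  sorted[2] = e$noodl
  sorted[3] = le$nood
  sorted[4] = noodle$
  sorted[5] = odle$no
  sorted[6] = oodle$n
sorted[5] = odle$no

Answer: odle$no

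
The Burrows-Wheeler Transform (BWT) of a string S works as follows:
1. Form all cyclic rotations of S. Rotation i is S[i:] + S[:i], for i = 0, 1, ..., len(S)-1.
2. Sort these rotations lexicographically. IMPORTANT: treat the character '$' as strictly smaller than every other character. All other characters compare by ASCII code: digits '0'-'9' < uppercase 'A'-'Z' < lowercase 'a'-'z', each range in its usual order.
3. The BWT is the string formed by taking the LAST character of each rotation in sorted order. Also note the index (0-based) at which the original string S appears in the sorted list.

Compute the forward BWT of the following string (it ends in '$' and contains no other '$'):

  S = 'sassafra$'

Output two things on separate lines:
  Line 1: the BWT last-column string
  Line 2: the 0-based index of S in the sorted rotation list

Answer: arssafs$a
7

Derivation:
All 9 rotations (rotation i = S[i:]+S[:i]):
  rot[0] = sassafra$
  rot[1] = assafra$s
  rot[2] = ssafra$sa
  rot[3] = safra$sas
  rot[4] = afra$sass
  rot[5] = fra$sassa
  rot[6] = ra$sassaf
  rot[7] = a$sassafr
  rot[8] = $sassafra
Sorted (with $ < everything):
  sorted[0] = $sassafra  (last char: 'a')
  sorted[1] = a$sassafr  (last char: 'r')
  sorted[2] = afra$sass  (last char: 's')
  sorted[3] = assafra$s  (last char: 's')
  sorted[4] = fra$sassa  (last char: 'a')
  sorted[5] = ra$sassaf  (last char: 'f')
  sorted[6] = safra$sas  (last char: 's')
  sorted[7] = sassafra$  (last char: '$')
  sorted[8] = ssafra$sa  (last char: 'a')
Last column: arssafs$a
Original string S is at sorted index 7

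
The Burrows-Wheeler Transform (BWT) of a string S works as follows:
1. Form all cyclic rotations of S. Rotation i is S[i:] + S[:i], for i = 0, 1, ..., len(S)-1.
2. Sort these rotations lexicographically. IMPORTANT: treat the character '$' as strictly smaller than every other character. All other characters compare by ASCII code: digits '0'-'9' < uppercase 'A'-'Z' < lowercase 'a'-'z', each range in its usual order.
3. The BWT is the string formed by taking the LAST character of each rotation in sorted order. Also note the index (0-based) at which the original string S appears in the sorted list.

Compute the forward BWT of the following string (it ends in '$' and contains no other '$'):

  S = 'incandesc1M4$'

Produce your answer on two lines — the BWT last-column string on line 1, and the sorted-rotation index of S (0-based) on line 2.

All 13 rotations (rotation i = S[i:]+S[:i]):
  rot[0] = incandesc1M4$
  rot[1] = ncandesc1M4$i
  rot[2] = candesc1M4$in
  rot[3] = andesc1M4$inc
  rot[4] = ndesc1M4$inca
  rot[5] = desc1M4$incan
  rot[6] = esc1M4$incand
  rot[7] = sc1M4$incande
  rot[8] = c1M4$incandes
  rot[9] = 1M4$incandesc
  rot[10] = M4$incandesc1
  rot[11] = 4$incandesc1M
  rot[12] = $incandesc1M4
Sorted (with $ < everything):
  sorted[0] = $incandesc1M4  (last char: '4')
  sorted[1] = 1M4$incandesc  (last char: 'c')
  sorted[2] = 4$incandesc1M  (last char: 'M')
  sorted[3] = M4$incandesc1  (last char: '1')
  sorted[4] = andesc1M4$inc  (last char: 'c')
  sorted[5] = c1M4$incandes  (last char: 's')
  sorted[6] = candesc1M4$in  (last char: 'n')
  sorted[7] = desc1M4$incan  (last char: 'n')
  sorted[8] = esc1M4$incand  (last char: 'd')
  sorted[9] = incandesc1M4$  (last char: '$')
  sorted[10] = ncandesc1M4$i  (last char: 'i')
  sorted[11] = ndesc1M4$inca  (last char: 'a')
  sorted[12] = sc1M4$incande  (last char: 'e')
Last column: 4cM1csnnd$iae
Original string S is at sorted index 9

Answer: 4cM1csnnd$iae
9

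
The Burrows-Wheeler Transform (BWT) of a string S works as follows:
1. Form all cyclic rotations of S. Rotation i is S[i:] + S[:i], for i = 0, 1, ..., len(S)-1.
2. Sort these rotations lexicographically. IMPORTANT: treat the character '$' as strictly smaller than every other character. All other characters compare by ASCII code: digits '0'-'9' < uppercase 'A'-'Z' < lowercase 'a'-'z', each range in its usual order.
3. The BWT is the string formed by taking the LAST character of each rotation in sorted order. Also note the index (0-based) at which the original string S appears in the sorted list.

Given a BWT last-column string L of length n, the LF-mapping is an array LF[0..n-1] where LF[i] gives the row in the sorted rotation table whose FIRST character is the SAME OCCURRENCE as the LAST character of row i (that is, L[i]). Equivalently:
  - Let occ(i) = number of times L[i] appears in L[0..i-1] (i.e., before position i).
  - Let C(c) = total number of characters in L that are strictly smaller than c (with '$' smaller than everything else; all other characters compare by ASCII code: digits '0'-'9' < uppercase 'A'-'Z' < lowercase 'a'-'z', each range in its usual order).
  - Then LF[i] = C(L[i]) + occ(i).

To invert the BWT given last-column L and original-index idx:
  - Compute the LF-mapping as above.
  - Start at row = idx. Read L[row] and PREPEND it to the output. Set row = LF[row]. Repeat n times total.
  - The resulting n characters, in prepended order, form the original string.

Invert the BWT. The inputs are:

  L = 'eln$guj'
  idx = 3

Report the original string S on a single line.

Answer: jungle$

Derivation:
LF mapping: 1 4 5 0 2 6 3
Walk LF starting at row 3, prepending L[row]:
  step 1: row=3, L[3]='$', prepend. Next row=LF[3]=0
  step 2: row=0, L[0]='e', prepend. Next row=LF[0]=1
  step 3: row=1, L[1]='l', prepend. Next row=LF[1]=4
  step 4: row=4, L[4]='g', prepend. Next row=LF[4]=2
  step 5: row=2, L[2]='n', prepend. Next row=LF[2]=5
  step 6: row=5, L[5]='u', prepend. Next row=LF[5]=6
  step 7: row=6, L[6]='j', prepend. Next row=LF[6]=3
Reversed output: jungle$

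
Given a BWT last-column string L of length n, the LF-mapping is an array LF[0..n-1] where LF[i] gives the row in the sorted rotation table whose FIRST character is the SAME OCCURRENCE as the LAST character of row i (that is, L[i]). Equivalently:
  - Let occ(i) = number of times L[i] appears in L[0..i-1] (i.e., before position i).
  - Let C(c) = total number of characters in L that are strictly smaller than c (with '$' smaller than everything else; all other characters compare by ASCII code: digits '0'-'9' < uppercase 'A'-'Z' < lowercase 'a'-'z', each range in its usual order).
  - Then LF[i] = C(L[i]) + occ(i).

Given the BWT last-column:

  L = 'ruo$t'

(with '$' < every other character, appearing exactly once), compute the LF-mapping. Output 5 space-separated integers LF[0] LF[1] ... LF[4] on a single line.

Answer: 2 4 1 0 3

Derivation:
Char counts: '$':1, 'o':1, 'r':1, 't':1, 'u':1
C (first-col start): C('$')=0, C('o')=1, C('r')=2, C('t')=3, C('u')=4
L[0]='r': occ=0, LF[0]=C('r')+0=2+0=2
L[1]='u': occ=0, LF[1]=C('u')+0=4+0=4
L[2]='o': occ=0, LF[2]=C('o')+0=1+0=1
L[3]='$': occ=0, LF[3]=C('$')+0=0+0=0
L[4]='t': occ=0, LF[4]=C('t')+0=3+0=3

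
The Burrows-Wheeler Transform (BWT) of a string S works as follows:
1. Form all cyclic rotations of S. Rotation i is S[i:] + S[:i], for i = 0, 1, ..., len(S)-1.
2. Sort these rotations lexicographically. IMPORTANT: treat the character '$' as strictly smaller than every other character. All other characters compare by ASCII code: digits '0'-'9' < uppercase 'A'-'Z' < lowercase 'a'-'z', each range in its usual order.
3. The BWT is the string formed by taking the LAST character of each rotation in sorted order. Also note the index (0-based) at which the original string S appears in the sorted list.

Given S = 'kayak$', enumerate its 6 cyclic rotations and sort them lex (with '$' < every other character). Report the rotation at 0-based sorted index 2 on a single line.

All 6 rotations (rotation i = S[i:]+S[:i]):
  rot[0] = kayak$
  rot[1] = ayak$k
  rot[2] = yak$ka
  rot[3] = ak$kay
  rot[4] = k$kaya
  rot[5] = $kayak
Sorted (with $ < everything):
  sorted[0] = $kayak
  sorted[1] = ak$kay
  sorted[2] = ayak$k
  sorted[3] = k$kaya
  sorted[4] = kayak$
  sorted[5] = yak$ka
sorted[2] = ayak$k

Answer: ayak$k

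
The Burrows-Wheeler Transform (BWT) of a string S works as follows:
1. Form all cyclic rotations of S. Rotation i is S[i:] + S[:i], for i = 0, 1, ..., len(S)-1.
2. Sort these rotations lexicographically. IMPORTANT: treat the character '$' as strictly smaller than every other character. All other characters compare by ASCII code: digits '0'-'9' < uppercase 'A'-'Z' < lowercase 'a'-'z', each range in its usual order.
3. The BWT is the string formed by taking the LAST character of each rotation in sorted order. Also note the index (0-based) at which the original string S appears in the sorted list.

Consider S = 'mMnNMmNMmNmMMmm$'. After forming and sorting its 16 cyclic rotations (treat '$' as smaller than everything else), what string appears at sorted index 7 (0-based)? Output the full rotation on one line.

Answer: NMmNmMMmm$mMnNMm

Derivation:
All 16 rotations (rotation i = S[i:]+S[:i]):
  rot[0] = mMnNMmNMmNmMMmm$
  rot[1] = MnNMmNMmNmMMmm$m
  rot[2] = nNMmNMmNmMMmm$mM
  rot[3] = NMmNMmNmMMmm$mMn
  rot[4] = MmNMmNmMMmm$mMnN
  rot[5] = mNMmNmMMmm$mMnNM
  rot[6] = NMmNmMMmm$mMnNMm
  rot[7] = MmNmMMmm$mMnNMmN
  rot[8] = mNmMMmm$mMnNMmNM
  rot[9] = NmMMmm$mMnNMmNMm
  rot[10] = mMMmm$mMnNMmNMmN
  rot[11] = MMmm$mMnNMmNMmNm
  rot[12] = Mmm$mMnNMmNMmNmM
  rot[13] = mm$mMnNMmNMmNmMM
  rot[14] = m$mMnNMmNMmNmMMm
  rot[15] = $mMnNMmNMmNmMMmm
Sorted (with $ < everything):
  sorted[0] = $mMnNMmNMmNmMMmm
  sorted[1] = MMmm$mMnNMmNMmNm
  sorted[2] = MmNMmNmMMmm$mMnN
  sorted[3] = MmNmMMmm$mMnNMmN
  sorted[4] = Mmm$mMnNMmNMmNmM
  sorted[5] = MnNMmNMmNmMMmm$m
  sorted[6] = NMmNMmNmMMmm$mMn
  sorted[7] = NMmNmMMmm$mMnNMm
  sorted[8] = NmMMmm$mMnNMmNMm
  sorted[9] = m$mMnNMmNMmNmMMm
  sorted[10] = mMMmm$mMnNMmNMmN
  sorted[11] = mMnNMmNMmNmMMmm$
  sorted[12] = mNMmNmMMmm$mMnNM
  sorted[13] = mNmMMmm$mMnNMmNM
  sorted[14] = mm$mMnNMmNMmNmMM
  sorted[15] = nNMmNMmNmMMmm$mM
sorted[7] = NMmNmMMmm$mMnNMm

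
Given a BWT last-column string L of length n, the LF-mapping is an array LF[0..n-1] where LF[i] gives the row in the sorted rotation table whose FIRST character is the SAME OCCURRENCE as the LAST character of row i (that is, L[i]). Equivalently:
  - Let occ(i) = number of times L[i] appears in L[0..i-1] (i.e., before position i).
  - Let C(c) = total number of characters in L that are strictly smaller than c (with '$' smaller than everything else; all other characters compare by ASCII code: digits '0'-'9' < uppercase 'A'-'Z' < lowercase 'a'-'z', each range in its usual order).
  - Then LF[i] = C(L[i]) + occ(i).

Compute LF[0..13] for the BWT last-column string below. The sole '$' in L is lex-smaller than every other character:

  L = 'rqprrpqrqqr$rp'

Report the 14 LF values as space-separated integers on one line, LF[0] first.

Char counts: '$':1, 'p':3, 'q':4, 'r':6
C (first-col start): C('$')=0, C('p')=1, C('q')=4, C('r')=8
L[0]='r': occ=0, LF[0]=C('r')+0=8+0=8
L[1]='q': occ=0, LF[1]=C('q')+0=4+0=4
L[2]='p': occ=0, LF[2]=C('p')+0=1+0=1
L[3]='r': occ=1, LF[3]=C('r')+1=8+1=9
L[4]='r': occ=2, LF[4]=C('r')+2=8+2=10
L[5]='p': occ=1, LF[5]=C('p')+1=1+1=2
L[6]='q': occ=1, LF[6]=C('q')+1=4+1=5
L[7]='r': occ=3, LF[7]=C('r')+3=8+3=11
L[8]='q': occ=2, LF[8]=C('q')+2=4+2=6
L[9]='q': occ=3, LF[9]=C('q')+3=4+3=7
L[10]='r': occ=4, LF[10]=C('r')+4=8+4=12
L[11]='$': occ=0, LF[11]=C('$')+0=0+0=0
L[12]='r': occ=5, LF[12]=C('r')+5=8+5=13
L[13]='p': occ=2, LF[13]=C('p')+2=1+2=3

Answer: 8 4 1 9 10 2 5 11 6 7 12 0 13 3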